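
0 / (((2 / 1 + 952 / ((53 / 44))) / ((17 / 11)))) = 0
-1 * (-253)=253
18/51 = 6/17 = 0.35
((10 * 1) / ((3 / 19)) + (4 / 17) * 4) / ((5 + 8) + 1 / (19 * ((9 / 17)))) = 93423 / 19040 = 4.91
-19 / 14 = -1.36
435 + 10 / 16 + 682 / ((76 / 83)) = 179427 / 152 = 1180.44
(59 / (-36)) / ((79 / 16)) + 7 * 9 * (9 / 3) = 134143 / 711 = 188.67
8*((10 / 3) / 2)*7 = 280 / 3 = 93.33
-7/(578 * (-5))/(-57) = -7/164730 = -0.00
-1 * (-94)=94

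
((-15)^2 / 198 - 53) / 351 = -1141 / 7722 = -0.15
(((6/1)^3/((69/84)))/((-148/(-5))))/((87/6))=15120/24679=0.61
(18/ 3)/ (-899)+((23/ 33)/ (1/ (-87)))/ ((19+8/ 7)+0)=-3.02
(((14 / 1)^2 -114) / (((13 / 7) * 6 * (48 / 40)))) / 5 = 287 / 234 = 1.23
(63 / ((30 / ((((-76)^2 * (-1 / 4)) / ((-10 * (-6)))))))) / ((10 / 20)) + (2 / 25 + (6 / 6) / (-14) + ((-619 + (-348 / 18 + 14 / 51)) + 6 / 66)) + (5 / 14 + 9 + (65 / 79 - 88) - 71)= -91814430 / 103411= -887.86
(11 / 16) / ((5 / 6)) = 0.82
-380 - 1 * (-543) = 163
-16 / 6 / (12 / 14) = -28 / 9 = -3.11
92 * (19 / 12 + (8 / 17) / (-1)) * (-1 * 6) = -10442 / 17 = -614.24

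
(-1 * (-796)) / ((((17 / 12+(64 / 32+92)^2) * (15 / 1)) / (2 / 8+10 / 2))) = 16716 / 530245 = 0.03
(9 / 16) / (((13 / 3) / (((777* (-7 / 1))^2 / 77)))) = 114104781 / 2288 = 49870.97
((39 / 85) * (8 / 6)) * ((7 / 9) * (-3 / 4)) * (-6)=182 / 85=2.14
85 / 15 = 17 / 3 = 5.67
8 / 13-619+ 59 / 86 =-690587 / 1118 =-617.70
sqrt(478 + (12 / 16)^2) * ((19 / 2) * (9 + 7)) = 38 * sqrt(7657) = 3325.16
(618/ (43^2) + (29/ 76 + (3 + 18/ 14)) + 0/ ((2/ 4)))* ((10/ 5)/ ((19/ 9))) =44278587/ 9344846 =4.74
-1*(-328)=328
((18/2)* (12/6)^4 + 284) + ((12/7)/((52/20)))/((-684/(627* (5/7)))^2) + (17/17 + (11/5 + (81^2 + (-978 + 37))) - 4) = 1617943513/267540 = 6047.48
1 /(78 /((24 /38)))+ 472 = 116586 /247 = 472.01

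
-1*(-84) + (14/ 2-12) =79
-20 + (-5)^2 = 5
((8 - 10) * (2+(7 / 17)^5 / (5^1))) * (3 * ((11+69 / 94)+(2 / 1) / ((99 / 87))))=-54084340257 / 333666395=-162.09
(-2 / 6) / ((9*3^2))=-1 / 243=-0.00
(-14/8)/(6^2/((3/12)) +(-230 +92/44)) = 77/3692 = 0.02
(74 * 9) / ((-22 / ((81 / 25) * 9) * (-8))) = 242757 / 2200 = 110.34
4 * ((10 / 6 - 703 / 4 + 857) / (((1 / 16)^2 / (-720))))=-503500800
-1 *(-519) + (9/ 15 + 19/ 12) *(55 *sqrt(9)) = 3517/ 4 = 879.25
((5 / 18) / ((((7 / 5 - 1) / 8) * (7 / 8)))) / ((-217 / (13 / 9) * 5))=-1040 / 123039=-0.01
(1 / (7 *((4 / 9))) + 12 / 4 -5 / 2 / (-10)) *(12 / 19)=300 / 133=2.26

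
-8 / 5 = -1.60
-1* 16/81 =-16/81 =-0.20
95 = 95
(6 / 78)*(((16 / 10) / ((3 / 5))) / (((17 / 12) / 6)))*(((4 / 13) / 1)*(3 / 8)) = 288 / 2873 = 0.10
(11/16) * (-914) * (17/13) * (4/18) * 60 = -427295/39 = -10956.28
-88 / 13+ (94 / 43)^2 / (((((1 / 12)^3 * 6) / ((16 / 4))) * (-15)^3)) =-75720104 / 9013875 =-8.40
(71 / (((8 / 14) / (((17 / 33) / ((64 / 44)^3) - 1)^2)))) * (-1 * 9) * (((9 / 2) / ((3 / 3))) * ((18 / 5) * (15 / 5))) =-12641506481331 / 335544320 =-37674.63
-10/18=-5/9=-0.56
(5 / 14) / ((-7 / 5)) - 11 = -1103 / 98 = -11.26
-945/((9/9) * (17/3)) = -2835/17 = -166.76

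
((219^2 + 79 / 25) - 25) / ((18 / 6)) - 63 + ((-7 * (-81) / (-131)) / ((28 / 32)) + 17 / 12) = 625388371 / 39300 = 15913.19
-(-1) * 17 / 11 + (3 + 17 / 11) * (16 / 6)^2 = 3353 / 99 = 33.87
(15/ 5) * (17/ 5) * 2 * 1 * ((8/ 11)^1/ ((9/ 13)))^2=367744/ 16335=22.51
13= 13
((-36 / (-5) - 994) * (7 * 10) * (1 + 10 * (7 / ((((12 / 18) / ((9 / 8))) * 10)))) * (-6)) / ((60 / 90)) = 31861305 / 4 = 7965326.25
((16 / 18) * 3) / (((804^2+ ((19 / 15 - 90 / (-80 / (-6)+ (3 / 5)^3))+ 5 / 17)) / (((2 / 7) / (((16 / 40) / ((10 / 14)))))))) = 0.00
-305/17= -17.94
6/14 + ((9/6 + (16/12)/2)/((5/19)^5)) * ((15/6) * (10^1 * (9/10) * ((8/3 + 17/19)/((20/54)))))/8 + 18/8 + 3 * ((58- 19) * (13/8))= 65270260491/1400000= 46621.61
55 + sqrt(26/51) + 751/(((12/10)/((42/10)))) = sqrt(1326)/51 + 5367/2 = 2684.21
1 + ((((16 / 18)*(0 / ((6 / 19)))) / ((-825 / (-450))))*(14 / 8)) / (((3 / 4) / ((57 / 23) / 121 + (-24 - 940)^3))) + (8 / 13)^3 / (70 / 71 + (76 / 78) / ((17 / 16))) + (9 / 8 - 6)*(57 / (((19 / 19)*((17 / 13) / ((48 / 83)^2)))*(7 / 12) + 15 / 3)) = -733753403075117 / 19808291725651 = -37.04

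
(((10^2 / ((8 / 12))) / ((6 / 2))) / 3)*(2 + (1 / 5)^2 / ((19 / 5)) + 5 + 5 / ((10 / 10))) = 11410 / 57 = 200.18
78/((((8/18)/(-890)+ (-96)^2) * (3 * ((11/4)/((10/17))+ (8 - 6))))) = 0.00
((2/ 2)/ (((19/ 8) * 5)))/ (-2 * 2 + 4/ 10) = -4/ 171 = -0.02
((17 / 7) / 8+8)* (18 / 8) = 4185 / 224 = 18.68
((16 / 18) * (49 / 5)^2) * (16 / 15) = 307328 / 3375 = 91.06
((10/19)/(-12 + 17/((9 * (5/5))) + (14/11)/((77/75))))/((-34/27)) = 0.05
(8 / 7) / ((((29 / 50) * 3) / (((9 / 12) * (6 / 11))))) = 600 / 2233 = 0.27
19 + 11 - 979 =-949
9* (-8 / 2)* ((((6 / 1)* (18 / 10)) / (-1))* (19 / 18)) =2052 / 5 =410.40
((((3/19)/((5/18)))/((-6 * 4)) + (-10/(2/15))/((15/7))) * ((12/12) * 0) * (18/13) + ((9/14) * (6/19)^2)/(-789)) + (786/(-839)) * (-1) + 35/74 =58168508285/41262417686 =1.41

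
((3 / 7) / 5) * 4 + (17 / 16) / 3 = 1171 / 1680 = 0.70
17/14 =1.21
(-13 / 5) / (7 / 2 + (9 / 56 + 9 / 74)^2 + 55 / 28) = -55811392 / 119007045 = -0.47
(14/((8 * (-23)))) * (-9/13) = 0.05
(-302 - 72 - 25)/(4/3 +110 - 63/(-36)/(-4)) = -19152/5323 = -3.60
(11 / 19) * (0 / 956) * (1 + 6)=0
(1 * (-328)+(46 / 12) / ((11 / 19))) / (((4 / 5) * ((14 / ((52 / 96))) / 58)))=-901.49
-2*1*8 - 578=-594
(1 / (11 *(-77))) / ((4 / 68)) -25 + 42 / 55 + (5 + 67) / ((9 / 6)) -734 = -3007936 / 4235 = -710.26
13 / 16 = 0.81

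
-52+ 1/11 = -571/11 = -51.91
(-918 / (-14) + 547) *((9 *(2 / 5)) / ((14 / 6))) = 231552 / 245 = 945.11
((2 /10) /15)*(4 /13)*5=4 /195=0.02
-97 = -97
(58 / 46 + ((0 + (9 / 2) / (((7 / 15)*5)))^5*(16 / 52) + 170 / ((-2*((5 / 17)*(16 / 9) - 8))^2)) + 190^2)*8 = 36536785630846229 / 126476574224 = 288881.84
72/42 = 12/7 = 1.71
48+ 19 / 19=49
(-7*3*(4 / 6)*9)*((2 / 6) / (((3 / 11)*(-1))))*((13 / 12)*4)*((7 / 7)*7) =14014 / 3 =4671.33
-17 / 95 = -0.18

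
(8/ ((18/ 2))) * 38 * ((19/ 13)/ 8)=722/ 117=6.17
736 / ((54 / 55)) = 20240 / 27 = 749.63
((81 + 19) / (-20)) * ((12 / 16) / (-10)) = 3 / 8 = 0.38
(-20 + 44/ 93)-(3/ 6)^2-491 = -190009/ 372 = -510.78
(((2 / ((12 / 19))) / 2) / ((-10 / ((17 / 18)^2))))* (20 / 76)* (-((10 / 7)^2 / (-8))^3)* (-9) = 4515625 / 813189888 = 0.01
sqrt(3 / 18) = sqrt(6) / 6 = 0.41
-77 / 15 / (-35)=11 / 75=0.15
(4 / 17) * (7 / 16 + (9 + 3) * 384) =1084.34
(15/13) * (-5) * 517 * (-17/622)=659175/8086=81.52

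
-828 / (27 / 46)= -4232 / 3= -1410.67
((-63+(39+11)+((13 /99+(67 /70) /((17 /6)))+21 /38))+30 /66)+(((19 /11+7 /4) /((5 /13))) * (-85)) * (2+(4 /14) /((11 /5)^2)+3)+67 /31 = -65441894398511 /16792401780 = -3897.11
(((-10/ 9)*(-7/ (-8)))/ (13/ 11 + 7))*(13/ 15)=-1001/ 9720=-0.10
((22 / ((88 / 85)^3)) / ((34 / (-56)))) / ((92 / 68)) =-24.14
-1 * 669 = -669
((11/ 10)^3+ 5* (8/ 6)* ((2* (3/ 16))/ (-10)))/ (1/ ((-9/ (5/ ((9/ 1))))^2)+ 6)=7092441/ 39391000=0.18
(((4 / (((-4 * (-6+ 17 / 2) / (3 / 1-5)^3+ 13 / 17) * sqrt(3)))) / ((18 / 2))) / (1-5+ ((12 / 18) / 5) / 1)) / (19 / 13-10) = 8840 * sqrt(3) / 3969027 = 0.00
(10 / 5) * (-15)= -30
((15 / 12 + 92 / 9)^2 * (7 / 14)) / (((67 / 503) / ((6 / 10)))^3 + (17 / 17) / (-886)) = 9616295153830309 / 1433922577008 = 6706.29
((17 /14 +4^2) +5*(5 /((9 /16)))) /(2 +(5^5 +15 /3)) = 7769 /394632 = 0.02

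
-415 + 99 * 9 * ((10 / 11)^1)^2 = 3535 / 11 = 321.36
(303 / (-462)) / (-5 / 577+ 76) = -58277 / 6752438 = -0.01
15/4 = 3.75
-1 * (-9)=9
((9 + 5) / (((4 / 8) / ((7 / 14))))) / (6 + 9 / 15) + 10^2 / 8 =965 / 66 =14.62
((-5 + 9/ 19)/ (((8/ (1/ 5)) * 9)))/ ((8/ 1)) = -43/ 27360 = -0.00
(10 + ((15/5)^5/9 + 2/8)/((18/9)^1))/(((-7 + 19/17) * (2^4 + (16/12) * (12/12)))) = -0.23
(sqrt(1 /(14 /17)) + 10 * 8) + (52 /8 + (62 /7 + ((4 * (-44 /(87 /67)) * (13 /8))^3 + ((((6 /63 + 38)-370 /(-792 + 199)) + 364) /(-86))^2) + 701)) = -448292651233224577532141 /41959483290039294 + sqrt(238) /14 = -10683940.07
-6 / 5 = -1.20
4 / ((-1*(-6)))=2 / 3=0.67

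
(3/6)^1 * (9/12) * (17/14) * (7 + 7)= 51/8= 6.38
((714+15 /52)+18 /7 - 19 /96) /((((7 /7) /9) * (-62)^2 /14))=18782277 /799552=23.49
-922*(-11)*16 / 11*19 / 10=140144 / 5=28028.80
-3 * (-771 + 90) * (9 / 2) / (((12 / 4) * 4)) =766.12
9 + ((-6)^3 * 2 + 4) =-419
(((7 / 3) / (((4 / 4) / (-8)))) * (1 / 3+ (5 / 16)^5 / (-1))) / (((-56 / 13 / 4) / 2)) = 13509613 / 1179648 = 11.45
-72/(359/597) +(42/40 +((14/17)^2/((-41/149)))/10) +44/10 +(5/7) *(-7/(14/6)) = -69481712311/595530740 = -116.67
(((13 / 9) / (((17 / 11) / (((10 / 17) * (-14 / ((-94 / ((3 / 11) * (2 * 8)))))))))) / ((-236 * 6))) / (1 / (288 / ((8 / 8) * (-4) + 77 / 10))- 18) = 0.00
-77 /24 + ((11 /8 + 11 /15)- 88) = -891 /10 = -89.10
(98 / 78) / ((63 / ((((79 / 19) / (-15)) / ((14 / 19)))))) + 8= 84161 / 10530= 7.99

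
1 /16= 0.06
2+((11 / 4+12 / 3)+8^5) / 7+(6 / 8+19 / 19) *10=131645 / 28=4701.61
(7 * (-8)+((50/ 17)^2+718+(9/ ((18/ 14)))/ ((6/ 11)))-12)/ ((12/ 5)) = 5821765/ 20808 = 279.78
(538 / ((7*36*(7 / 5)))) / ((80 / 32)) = 269 / 441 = 0.61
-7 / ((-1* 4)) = 7 / 4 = 1.75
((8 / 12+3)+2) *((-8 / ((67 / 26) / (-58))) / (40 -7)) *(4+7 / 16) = 910078 / 6633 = 137.20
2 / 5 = 0.40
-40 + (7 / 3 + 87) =148 / 3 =49.33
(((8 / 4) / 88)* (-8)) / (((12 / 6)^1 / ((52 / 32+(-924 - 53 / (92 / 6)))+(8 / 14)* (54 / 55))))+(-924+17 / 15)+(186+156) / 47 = -91356472667 / 109872840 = -831.47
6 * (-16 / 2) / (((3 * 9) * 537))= -0.00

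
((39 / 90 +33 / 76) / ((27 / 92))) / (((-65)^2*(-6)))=-22747 / 195068250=-0.00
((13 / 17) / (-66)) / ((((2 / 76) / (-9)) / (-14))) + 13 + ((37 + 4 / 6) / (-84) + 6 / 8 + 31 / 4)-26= -2847437 / 47124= -60.42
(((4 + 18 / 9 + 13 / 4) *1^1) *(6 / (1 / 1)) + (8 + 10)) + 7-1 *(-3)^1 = 167 / 2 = 83.50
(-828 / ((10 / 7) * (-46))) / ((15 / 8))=168 / 25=6.72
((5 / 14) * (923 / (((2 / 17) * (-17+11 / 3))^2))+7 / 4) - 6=2324563 / 17920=129.72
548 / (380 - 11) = 548 / 369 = 1.49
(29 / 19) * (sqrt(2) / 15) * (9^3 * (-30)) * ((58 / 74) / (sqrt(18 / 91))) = -408726 * sqrt(91) / 703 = -5546.23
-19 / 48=-0.40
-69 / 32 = -2.16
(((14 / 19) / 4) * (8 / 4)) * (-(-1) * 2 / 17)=14 / 323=0.04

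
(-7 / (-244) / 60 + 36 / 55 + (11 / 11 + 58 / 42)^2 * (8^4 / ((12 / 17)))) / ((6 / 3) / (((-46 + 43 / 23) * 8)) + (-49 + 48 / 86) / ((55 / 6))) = -582648309649919 / 93700840716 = -6218.18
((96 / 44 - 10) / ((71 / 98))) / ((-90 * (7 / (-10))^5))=-1720000 / 2410947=-0.71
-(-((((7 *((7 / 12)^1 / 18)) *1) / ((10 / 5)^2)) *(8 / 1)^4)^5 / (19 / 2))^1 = 71201283474.07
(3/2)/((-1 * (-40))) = 3/80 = 0.04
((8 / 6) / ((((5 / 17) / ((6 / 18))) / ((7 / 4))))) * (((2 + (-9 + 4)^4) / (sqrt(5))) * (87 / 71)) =721259 * sqrt(5) / 1775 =908.61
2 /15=0.13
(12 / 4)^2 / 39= 3 / 13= 0.23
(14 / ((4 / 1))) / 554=7 / 1108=0.01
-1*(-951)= 951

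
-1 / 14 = -0.07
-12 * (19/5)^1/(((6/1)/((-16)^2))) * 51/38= -13056/5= -2611.20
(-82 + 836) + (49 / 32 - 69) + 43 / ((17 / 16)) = 395489 / 544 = 727.00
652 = 652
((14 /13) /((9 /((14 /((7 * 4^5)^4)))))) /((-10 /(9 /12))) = -0.00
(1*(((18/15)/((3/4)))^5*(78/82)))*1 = 1277952/128125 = 9.97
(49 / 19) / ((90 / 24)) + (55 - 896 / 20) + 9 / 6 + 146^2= 12157181 / 570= 21328.39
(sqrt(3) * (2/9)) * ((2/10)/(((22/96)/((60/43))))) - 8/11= -8/11+ 128 * sqrt(3)/473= -0.26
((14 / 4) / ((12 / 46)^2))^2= 13712209 / 5184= 2645.10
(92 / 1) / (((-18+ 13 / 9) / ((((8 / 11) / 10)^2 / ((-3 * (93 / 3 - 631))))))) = -184 / 11268125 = -0.00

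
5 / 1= 5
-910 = -910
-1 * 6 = -6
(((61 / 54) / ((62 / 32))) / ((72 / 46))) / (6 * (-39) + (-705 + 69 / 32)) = -89792 / 225831807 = -0.00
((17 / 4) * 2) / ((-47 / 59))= -1003 / 94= -10.67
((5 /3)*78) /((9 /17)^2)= 37570 /81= 463.83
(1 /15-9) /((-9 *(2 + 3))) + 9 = 6209 /675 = 9.20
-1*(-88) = 88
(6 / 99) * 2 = 4 / 33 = 0.12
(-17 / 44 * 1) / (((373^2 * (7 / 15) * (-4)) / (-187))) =-4335 / 15582448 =-0.00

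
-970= -970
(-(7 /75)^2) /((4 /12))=-49 /1875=-0.03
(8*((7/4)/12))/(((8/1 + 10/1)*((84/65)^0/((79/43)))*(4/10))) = 2765/9288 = 0.30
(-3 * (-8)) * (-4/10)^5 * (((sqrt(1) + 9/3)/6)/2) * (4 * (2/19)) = -0.03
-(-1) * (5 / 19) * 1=5 / 19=0.26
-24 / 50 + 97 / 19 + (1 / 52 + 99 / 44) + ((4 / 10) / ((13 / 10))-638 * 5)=-39307553 / 12350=-3182.80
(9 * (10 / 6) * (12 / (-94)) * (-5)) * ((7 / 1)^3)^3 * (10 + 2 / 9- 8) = 40353607000 / 47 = 858587382.98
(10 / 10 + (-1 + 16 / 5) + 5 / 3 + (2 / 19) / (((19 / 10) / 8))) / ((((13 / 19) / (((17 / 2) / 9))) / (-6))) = -488801 / 11115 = -43.98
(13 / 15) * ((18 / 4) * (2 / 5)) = 1.56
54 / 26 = 27 / 13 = 2.08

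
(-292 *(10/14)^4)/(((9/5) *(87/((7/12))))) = -228125/805707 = -0.28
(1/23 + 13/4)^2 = 10.85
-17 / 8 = -2.12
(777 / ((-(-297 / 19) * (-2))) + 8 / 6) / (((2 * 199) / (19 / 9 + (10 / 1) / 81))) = -0.13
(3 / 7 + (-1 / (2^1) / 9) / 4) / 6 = 0.07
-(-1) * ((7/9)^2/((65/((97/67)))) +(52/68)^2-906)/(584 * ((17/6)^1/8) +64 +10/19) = -3507486011404/1051235180775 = -3.34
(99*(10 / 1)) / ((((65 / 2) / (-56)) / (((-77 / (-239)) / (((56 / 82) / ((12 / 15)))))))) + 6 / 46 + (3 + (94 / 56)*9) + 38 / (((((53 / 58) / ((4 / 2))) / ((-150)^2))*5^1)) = 198118358778843 / 530240620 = 373638.59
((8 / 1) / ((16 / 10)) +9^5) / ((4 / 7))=103344.50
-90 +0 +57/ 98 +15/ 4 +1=-16595/ 196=-84.67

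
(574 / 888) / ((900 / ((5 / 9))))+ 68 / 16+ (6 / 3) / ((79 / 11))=257345093 / 56823120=4.53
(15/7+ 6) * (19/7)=1083/49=22.10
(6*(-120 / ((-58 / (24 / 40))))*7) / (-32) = -189 / 116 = -1.63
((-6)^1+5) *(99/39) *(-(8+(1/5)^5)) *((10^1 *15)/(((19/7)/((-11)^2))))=135799.76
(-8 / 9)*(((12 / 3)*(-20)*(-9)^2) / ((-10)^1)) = -576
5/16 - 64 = -1019/16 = -63.69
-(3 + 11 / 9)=-38 / 9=-4.22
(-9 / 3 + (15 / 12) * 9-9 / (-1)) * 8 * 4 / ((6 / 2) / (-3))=-552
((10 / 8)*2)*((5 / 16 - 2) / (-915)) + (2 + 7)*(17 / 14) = 149391 / 13664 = 10.93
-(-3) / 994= 3 / 994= 0.00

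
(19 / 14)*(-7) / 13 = -19 / 26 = -0.73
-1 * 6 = -6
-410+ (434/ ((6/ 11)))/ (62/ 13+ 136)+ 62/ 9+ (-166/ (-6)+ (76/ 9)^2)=-14748071/ 49410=-298.48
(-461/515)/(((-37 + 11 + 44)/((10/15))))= -461/13905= -0.03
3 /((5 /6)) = 18 /5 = 3.60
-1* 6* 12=-72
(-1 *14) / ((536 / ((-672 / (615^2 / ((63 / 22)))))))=4116 / 30972425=0.00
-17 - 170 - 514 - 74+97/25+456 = -7878/25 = -315.12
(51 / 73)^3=132651 / 389017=0.34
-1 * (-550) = 550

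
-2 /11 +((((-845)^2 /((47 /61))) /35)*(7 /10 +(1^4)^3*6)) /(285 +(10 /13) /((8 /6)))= 1517030341 /2442825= 621.01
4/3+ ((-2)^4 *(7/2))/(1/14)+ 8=2380/3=793.33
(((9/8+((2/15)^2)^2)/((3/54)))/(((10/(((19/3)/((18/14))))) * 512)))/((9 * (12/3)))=60615149/111974400000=0.00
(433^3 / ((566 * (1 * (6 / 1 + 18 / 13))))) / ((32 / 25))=26384389525 / 1738752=15174.33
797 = 797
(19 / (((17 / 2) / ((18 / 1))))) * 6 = 4104 / 17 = 241.41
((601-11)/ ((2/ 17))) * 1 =5015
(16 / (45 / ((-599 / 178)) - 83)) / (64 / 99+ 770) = -474408 / 2202111869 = -0.00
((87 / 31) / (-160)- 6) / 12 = -0.50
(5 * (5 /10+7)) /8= 75 /16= 4.69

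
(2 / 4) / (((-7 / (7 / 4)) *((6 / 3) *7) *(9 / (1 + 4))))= -5 / 1008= -0.00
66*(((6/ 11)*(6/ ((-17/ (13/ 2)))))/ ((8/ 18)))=-185.82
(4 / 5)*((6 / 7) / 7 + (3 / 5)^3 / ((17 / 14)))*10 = 250176 / 104125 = 2.40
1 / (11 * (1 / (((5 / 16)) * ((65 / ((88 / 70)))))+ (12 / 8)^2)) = 45500 / 1157101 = 0.04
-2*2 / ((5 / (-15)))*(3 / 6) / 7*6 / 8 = 9 / 14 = 0.64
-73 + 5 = -68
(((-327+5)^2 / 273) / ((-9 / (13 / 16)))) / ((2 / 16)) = -7406 / 27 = -274.30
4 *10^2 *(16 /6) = 3200 /3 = 1066.67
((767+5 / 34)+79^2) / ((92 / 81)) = 19300437 / 3128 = 6170.22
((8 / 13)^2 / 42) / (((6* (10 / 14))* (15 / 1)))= 16 / 114075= 0.00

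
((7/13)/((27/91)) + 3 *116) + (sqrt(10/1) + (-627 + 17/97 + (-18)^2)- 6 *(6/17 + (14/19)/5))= sqrt(10) + 186056293/4229685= 47.15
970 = 970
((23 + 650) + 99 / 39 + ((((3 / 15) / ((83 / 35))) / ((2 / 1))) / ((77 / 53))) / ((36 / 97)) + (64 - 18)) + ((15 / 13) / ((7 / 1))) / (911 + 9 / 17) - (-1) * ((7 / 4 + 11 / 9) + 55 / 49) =2452590844273 / 3379567191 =725.71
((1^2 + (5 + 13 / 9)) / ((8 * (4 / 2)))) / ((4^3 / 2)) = 67 / 4608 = 0.01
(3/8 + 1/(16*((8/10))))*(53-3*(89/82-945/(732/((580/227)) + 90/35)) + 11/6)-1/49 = 1048518382673/37723812672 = 27.79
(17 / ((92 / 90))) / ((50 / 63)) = 9639 / 460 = 20.95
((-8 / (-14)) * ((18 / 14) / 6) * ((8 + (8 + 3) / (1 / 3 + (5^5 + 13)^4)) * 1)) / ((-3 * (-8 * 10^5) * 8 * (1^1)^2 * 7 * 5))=465428522582101 / 319283966491316758400000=0.00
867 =867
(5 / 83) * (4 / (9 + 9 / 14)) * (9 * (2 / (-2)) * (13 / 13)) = -56 / 249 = -0.22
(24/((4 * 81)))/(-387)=-2/10449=-0.00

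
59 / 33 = 1.79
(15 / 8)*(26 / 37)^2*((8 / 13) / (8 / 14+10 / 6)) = 16380 / 64343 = 0.25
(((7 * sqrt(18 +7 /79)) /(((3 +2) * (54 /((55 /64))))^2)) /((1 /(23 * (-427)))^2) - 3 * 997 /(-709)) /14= 2991 /9926 +11670696961 * sqrt(112891) /1887141888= 2078.19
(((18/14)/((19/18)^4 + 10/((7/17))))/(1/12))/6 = 1889568/18758167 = 0.10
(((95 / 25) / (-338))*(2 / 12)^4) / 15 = -19 / 32853600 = -0.00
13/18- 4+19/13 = -425/234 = -1.82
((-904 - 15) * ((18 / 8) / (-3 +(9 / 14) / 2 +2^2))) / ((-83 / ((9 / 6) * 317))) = 55060047 / 6142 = 8964.51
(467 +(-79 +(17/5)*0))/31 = 388/31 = 12.52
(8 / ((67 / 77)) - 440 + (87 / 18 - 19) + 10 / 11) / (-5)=1963649 / 22110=88.81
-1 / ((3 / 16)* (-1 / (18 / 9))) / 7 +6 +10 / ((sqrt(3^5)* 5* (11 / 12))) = 8* sqrt(3) / 99 +158 / 21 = 7.66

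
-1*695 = -695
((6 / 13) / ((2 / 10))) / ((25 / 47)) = 282 / 65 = 4.34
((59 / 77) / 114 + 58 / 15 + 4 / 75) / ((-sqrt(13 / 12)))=-3.77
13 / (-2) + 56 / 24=-25 / 6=-4.17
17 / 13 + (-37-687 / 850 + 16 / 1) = -226531 / 11050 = -20.50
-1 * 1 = -1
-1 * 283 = -283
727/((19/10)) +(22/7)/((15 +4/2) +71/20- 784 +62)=713927450/1865857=382.63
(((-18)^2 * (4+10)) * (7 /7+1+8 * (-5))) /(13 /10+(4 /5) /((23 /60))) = -2086560 /41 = -50891.71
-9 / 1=-9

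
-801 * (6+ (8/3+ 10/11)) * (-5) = 421860/11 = 38350.91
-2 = -2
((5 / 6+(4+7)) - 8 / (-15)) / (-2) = -371 / 60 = -6.18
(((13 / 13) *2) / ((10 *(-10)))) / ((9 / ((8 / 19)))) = -4 / 4275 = -0.00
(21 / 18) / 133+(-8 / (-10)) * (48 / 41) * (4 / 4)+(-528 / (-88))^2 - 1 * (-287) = 7570603 / 23370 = 323.95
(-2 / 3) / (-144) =1 / 216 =0.00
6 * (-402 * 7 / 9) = -1876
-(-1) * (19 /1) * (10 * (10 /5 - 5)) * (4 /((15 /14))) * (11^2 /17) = -257488 /17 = -15146.35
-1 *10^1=-10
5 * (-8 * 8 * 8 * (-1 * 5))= 12800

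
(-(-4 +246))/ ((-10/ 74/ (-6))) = -53724/ 5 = -10744.80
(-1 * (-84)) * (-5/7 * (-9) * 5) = 2700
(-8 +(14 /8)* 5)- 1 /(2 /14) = -25 /4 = -6.25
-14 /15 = -0.93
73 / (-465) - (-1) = 392 / 465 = 0.84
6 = 6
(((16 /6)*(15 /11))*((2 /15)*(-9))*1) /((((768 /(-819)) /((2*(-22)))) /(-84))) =17199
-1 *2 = -2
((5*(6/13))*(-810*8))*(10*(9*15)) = -262440000/13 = -20187692.31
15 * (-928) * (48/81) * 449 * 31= -1033346560/9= -114816284.44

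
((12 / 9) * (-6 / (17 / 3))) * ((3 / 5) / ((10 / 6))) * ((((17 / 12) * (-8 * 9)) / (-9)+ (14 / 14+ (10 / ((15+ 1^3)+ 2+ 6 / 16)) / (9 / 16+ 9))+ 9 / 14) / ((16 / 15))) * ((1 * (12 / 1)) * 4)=-4221036 / 14161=-298.07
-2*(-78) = 156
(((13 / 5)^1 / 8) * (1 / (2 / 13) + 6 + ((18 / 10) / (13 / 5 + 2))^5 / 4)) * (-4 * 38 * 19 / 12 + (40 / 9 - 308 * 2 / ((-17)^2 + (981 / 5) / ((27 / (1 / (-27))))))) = -131207454292940909 / 135475236908640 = -968.50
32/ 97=0.33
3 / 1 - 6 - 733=-736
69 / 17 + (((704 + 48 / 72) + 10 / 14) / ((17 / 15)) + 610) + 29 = 150589 / 119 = 1265.45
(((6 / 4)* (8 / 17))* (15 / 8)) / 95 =9 / 646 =0.01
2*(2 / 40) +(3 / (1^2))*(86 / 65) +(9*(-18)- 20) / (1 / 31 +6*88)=3.72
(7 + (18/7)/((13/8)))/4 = 781/364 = 2.15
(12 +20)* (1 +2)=96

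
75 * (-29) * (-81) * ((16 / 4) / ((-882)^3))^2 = 725 / 121083580434348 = 0.00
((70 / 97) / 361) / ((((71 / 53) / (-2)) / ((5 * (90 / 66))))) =-556500 / 27348277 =-0.02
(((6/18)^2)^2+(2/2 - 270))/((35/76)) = -1655888/2835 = -584.09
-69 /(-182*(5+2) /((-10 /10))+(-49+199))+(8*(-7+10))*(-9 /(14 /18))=-2768739 /9968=-277.76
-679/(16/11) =-466.81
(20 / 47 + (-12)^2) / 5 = 6788 / 235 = 28.89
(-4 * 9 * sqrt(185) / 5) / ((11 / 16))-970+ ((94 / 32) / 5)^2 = -6205791 / 6400-576 * sqrt(185) / 55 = -1112.10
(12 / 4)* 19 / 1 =57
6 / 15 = 2 / 5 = 0.40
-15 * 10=-150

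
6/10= 3/5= 0.60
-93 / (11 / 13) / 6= -403 / 22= -18.32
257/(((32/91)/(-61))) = -44581.47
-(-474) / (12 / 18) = 711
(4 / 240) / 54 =0.00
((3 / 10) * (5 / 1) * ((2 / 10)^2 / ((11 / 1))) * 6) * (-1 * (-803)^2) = -527571 / 25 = -21102.84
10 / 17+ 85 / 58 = 2025 / 986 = 2.05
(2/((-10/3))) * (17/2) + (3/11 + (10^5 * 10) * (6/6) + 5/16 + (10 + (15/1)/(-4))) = 880001527/880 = 1000001.74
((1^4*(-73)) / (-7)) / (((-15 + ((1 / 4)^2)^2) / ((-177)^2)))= -585476352 / 26873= -21786.79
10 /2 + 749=754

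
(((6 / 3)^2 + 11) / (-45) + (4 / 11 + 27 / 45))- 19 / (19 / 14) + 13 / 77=-15247 / 1155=-13.20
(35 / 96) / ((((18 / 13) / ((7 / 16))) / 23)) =73255 / 27648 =2.65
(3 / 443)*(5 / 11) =0.00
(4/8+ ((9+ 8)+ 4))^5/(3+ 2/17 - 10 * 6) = -2499143531/30944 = -80763.43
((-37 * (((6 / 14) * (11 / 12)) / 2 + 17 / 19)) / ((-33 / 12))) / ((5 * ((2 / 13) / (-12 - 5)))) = -9493497 / 29260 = -324.45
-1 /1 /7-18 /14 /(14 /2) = -16 /49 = -0.33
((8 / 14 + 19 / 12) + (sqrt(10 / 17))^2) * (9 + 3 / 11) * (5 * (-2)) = -19585 / 77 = -254.35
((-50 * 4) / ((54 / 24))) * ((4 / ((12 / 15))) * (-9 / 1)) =4000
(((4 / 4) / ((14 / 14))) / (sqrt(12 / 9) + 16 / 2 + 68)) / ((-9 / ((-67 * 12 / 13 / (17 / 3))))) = 15276 / 957151-134 * sqrt(3) / 957151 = 0.02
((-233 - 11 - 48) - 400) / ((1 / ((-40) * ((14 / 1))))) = 387520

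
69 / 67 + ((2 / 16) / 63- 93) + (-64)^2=135208147 / 33768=4004.03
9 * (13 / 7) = 117 / 7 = 16.71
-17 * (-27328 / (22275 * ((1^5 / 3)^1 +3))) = 232288 / 37125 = 6.26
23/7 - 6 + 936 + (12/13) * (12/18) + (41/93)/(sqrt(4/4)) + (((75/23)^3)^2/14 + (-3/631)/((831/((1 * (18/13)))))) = 446810635901051871367/437956000400063418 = 1020.22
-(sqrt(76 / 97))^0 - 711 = -712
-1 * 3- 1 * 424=-427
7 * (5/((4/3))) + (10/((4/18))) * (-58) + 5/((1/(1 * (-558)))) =-21495/4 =-5373.75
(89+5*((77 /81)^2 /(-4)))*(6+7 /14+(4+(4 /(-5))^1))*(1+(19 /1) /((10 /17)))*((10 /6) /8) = 8276488819 /1399680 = 5913.13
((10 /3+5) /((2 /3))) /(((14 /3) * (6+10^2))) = 0.03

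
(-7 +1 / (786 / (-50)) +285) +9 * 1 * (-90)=-209101 / 393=-532.06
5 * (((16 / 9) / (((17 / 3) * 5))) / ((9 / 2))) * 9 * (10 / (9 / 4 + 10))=1280 / 2499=0.51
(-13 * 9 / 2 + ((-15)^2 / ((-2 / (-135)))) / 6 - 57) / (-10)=-9663 / 40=-241.58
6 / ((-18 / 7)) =-7 / 3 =-2.33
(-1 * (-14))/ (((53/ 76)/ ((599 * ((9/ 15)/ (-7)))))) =-273144/ 265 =-1030.73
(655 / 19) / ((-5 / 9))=-1179 / 19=-62.05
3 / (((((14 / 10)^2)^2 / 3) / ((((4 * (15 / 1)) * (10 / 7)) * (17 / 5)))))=11475000 / 16807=682.75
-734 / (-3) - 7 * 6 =608 / 3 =202.67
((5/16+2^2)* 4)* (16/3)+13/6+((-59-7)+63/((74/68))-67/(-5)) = 110399/1110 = 99.46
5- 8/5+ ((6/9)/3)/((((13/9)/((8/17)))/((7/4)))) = 3897/1105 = 3.53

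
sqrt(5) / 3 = 0.75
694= 694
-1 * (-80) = 80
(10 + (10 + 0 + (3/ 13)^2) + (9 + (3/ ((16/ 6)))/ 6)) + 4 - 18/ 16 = 86841/ 2704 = 32.12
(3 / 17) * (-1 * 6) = -18 / 17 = -1.06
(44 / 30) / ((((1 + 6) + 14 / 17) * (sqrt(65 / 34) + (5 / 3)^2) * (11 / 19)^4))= 23787012 / 29786449 - 6296562 * sqrt(2210) / 744661225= 0.40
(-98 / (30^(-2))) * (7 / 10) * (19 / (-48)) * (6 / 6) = 97755 / 4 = 24438.75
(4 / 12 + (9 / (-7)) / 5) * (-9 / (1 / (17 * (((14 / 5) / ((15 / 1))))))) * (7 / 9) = -1904 / 1125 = -1.69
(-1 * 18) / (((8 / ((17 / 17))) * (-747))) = 1 / 332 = 0.00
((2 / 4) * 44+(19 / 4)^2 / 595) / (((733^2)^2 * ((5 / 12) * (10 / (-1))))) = -629403 / 34352856872999000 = -0.00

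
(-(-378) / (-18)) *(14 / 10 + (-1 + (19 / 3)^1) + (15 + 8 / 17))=-39634 / 85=-466.28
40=40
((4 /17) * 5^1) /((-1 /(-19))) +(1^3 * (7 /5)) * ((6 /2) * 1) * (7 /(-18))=10567 /510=20.72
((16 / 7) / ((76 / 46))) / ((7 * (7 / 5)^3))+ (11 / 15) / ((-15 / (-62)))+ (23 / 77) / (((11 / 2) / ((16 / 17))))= 466183444442 / 147795295725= 3.15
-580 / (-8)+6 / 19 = 72.82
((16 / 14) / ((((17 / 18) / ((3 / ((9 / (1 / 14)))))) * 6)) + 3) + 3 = 5002 / 833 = 6.00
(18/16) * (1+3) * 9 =40.50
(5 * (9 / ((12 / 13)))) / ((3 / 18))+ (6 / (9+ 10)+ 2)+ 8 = 11507 / 38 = 302.82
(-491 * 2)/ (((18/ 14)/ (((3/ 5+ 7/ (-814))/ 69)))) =-8272859/ 1263735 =-6.55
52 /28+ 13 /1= 104 /7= 14.86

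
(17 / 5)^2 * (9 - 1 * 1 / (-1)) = 578 / 5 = 115.60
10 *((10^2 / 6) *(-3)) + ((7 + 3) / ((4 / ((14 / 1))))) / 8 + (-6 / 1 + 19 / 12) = -12001 / 24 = -500.04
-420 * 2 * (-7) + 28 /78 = 229334 /39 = 5880.36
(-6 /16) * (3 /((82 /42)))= -189 /328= -0.58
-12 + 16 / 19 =-11.16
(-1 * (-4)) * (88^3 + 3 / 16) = 10903555 / 4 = 2725888.75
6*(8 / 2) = 24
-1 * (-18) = 18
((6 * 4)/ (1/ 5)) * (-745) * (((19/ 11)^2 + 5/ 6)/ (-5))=8257580/ 121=68244.46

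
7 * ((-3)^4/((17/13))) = 7371/17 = 433.59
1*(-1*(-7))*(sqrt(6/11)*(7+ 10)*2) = 238*sqrt(66)/11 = 175.77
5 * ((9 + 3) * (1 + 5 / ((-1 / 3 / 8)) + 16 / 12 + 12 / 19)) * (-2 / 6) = 2340.70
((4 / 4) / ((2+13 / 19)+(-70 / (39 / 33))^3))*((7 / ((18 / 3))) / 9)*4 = -584402 / 234198403731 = -0.00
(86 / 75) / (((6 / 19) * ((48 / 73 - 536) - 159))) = -59641 / 11404575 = -0.01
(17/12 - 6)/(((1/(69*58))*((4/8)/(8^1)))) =-293480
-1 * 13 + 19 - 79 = -73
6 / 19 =0.32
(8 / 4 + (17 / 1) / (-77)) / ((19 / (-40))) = -3.75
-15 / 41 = -0.37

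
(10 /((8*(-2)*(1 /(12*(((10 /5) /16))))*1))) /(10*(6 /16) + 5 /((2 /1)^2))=-3 /16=-0.19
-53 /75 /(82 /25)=-53 /246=-0.22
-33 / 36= -11 / 12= -0.92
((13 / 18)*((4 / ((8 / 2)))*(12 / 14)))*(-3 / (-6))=0.31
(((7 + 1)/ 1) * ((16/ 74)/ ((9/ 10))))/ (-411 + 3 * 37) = -32/ 4995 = -0.01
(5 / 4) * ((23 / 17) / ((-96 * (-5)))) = 23 / 6528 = 0.00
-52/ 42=-26/ 21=-1.24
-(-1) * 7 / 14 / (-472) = -1 / 944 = -0.00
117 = 117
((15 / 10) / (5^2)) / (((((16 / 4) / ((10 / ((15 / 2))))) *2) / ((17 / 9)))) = 17 / 900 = 0.02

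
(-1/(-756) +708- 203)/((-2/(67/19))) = -25579327/28728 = -890.40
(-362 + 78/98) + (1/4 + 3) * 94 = -5459/98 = -55.70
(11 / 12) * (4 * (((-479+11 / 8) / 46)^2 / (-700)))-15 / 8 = -693832451 / 284390400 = -2.44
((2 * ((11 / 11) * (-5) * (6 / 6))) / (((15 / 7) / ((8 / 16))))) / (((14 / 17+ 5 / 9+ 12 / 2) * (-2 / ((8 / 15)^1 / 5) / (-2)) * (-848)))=119 / 2991850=0.00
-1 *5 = -5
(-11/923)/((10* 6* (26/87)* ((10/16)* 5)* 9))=-319/13498875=-0.00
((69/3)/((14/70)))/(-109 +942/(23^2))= -60835/56719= -1.07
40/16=5/2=2.50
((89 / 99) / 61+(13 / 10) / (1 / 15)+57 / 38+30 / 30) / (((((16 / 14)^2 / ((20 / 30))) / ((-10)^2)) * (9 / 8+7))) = 32572015 / 235521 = 138.30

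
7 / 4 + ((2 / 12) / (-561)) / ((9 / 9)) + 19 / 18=6295 / 2244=2.81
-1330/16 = -83.12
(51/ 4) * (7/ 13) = 357/ 52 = 6.87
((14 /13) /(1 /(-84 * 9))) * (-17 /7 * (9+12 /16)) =19278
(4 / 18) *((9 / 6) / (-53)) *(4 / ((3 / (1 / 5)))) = -4 / 2385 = -0.00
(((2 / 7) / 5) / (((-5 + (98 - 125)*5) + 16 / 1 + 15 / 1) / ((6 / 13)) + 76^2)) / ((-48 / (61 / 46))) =-61 / 214059160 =-0.00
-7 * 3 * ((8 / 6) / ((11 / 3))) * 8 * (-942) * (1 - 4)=-172642.91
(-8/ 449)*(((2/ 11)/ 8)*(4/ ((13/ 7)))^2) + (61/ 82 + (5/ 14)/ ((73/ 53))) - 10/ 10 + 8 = 139923962257/ 17487611141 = 8.00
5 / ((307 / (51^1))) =255 / 307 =0.83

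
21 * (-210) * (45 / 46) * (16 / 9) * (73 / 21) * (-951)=583153200 / 23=25354486.96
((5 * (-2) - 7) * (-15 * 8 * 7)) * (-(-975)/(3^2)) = 1547000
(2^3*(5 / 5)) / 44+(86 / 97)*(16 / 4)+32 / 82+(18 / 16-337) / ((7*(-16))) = 278980509 / 39197312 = 7.12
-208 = -208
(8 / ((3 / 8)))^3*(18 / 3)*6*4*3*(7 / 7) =4194304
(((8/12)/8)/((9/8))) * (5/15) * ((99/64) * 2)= 11/144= 0.08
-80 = -80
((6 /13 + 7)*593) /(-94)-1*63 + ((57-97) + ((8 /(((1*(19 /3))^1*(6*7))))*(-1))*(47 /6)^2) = -151.92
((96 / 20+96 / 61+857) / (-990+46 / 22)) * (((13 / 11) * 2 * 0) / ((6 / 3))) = 0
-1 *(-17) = 17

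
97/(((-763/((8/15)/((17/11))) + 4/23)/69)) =-13546632/4474643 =-3.03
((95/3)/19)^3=4.63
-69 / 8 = -8.62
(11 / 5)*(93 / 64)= 1023 / 320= 3.20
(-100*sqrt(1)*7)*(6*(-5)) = 21000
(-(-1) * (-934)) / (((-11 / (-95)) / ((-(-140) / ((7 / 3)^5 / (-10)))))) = 4312278000 / 26411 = 163275.83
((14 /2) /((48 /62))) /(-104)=-0.09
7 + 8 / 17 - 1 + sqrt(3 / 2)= sqrt(6) / 2 + 110 / 17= 7.70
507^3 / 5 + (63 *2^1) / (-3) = 130323633 / 5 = 26064726.60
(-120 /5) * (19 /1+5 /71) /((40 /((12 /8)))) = -6093 /355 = -17.16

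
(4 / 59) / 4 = 1 / 59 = 0.02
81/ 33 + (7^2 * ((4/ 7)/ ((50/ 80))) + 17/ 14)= 37321/ 770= 48.47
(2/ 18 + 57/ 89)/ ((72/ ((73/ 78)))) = 21973/ 2249208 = 0.01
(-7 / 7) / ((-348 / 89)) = 89 / 348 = 0.26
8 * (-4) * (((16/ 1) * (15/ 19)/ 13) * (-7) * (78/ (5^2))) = 64512/ 95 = 679.07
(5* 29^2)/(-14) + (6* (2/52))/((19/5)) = -1038425/3458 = -300.30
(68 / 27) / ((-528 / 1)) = -17 / 3564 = -0.00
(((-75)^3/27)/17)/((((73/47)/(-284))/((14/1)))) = 2919875000/1241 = 2352840.45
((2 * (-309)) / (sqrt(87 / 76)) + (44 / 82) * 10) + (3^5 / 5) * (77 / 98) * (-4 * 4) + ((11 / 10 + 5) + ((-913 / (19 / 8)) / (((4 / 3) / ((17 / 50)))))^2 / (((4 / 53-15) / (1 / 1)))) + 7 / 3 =-54485788243447 / 43903466250-412 * sqrt(1653) / 29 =-1818.65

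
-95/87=-1.09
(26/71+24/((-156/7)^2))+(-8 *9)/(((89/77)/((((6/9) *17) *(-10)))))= 45237926107/6407466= 7060.19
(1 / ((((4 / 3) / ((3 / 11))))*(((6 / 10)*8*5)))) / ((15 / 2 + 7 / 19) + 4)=57 / 79376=0.00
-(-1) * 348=348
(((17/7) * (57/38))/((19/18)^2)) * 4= 33048/2527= 13.08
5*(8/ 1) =40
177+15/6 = 359/2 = 179.50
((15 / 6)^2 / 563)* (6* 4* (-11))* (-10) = 16500 / 563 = 29.31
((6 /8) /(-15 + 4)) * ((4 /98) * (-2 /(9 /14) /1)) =2 /231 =0.01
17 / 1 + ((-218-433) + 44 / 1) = -590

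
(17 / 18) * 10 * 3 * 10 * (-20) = -17000 / 3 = -5666.67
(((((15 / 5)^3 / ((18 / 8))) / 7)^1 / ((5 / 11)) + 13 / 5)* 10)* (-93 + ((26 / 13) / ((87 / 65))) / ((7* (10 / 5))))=-25231112 / 4263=-5918.63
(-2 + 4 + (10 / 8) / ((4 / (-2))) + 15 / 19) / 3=329 / 456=0.72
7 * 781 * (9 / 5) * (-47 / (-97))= 2312541 / 485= 4768.13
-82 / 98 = -0.84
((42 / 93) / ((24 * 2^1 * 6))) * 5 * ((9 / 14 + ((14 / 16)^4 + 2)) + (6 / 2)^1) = 297665 / 6094848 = 0.05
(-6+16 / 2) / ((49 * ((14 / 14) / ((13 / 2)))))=0.27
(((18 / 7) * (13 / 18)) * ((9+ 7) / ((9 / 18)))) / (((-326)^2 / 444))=46176 / 185983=0.25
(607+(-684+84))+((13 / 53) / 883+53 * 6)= 15209688 / 46799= 325.00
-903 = -903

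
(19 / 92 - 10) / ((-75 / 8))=1802 / 1725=1.04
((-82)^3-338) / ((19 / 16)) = -8827296 / 19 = -464594.53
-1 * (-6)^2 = -36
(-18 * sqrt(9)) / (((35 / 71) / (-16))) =61344 / 35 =1752.69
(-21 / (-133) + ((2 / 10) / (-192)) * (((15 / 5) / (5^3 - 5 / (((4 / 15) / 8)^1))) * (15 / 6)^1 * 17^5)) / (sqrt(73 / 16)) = 26986883 * sqrt(73) / 1109600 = 207.80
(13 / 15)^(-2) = 1.33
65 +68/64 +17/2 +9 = 1337/16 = 83.56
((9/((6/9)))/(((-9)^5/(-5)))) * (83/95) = 83/83106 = 0.00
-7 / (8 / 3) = -21 / 8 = -2.62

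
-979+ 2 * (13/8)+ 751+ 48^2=8317/4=2079.25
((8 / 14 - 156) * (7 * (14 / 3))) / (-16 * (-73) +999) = -2.34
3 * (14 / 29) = 42 / 29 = 1.45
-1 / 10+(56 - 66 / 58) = 15881 / 290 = 54.76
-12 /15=-4 /5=-0.80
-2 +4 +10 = 12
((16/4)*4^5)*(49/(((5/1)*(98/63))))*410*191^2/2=192983906304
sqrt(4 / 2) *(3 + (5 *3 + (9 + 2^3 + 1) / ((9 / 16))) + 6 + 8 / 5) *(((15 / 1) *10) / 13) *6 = 51840 *sqrt(2) / 13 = 5639.45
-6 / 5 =-1.20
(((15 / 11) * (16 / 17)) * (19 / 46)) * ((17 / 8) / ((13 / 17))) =4845 / 3289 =1.47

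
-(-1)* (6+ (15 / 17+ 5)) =202 / 17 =11.88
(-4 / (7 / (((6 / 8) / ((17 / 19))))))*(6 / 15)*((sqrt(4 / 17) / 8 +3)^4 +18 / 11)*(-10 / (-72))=-1280847665 / 581070336 - 46531*sqrt(17) / 1100512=-2.38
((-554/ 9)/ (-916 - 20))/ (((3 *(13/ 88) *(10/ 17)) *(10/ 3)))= 51799/ 684450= 0.08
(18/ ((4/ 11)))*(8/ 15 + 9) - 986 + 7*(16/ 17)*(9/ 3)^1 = -84037/ 170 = -494.34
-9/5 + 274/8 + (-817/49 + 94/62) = 525351/30380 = 17.29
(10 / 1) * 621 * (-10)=-62100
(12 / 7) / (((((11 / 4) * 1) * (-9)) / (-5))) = 80 / 231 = 0.35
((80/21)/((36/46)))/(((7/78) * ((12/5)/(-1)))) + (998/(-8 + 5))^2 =146382688/1323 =110644.51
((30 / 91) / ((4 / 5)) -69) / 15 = -4161 / 910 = -4.57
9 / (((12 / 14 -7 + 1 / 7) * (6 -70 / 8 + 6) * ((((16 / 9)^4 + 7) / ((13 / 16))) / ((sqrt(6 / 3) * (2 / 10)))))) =-19683 * sqrt(2) / 4458520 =-0.01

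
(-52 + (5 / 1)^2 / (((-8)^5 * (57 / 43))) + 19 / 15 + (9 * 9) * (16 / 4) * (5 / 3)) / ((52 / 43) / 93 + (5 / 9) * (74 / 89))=1626227584867143 / 1578563338240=1030.19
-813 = -813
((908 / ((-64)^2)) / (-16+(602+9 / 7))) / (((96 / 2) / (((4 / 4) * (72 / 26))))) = 4767 / 218902528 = 0.00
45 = 45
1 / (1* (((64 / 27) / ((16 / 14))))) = 27 / 56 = 0.48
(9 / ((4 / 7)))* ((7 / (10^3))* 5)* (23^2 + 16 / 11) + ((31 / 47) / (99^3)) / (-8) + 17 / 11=293.96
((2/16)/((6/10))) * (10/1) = 25/12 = 2.08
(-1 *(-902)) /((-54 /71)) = -32021 /27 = -1185.96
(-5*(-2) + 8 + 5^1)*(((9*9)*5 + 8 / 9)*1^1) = 84019 / 9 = 9335.44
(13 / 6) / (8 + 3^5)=13 / 1506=0.01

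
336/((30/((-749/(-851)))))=41944/4255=9.86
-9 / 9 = -1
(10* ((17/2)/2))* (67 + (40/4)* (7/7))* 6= 19635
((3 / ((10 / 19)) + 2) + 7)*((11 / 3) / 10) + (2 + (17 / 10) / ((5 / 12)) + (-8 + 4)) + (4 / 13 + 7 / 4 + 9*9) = 58843 / 650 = 90.53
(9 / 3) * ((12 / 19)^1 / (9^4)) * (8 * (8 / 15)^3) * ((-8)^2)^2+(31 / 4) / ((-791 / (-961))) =1604976046571 / 147907903500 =10.85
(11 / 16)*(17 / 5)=187 / 80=2.34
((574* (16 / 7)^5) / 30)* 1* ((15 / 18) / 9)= 110.53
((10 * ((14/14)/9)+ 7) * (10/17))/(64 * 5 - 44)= 365/21114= 0.02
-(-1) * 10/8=5/4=1.25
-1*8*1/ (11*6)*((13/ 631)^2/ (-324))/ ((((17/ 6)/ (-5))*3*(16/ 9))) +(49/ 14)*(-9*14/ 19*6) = -42554345586407/ 305567863128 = -139.26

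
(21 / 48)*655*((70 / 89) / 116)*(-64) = -320950 / 2581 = -124.35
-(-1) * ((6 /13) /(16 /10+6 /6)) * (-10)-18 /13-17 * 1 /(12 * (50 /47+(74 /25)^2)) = -1933884151 /585325416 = -3.30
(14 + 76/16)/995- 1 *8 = -6353/796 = -7.98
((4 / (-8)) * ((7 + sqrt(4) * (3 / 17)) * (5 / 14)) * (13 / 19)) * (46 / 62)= -186875 / 280364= -0.67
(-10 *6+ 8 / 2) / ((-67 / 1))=56 / 67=0.84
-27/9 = -3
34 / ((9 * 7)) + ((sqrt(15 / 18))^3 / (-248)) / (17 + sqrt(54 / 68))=-1445 * sqrt(30) / 43742736 + 5 * sqrt(85) / 4860304 + 34 / 63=0.54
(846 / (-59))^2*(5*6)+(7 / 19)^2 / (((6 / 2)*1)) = 6168.24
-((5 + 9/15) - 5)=-3/5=-0.60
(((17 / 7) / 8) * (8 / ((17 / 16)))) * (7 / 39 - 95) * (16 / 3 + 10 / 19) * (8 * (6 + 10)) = -2529550336 / 15561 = -162557.06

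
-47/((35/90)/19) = -16074/7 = -2296.29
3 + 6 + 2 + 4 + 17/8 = 137/8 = 17.12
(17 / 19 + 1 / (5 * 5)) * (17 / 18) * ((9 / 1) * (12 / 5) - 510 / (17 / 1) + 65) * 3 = 356014 / 2375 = 149.90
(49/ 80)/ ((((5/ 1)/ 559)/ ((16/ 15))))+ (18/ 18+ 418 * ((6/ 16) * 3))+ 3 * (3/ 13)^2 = 138018691/ 253500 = 544.45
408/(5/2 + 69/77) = 62832/523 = 120.14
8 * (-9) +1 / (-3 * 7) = -72.05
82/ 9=9.11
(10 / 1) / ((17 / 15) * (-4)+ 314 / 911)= -2.39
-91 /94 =-0.97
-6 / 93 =-2 / 31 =-0.06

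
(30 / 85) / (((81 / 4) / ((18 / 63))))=0.00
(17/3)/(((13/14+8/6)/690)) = 32844/19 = 1728.63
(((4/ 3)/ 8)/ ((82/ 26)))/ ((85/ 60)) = 26/ 697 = 0.04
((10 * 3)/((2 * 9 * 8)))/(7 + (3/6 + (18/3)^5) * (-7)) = -5/1306284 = -0.00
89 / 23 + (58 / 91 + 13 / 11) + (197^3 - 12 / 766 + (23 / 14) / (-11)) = 134830975109899 / 17635618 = 7645378.52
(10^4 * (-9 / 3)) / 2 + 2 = -14998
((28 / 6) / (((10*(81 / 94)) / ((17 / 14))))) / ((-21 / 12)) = -3196 / 8505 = -0.38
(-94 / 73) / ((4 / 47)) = -2209 / 146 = -15.13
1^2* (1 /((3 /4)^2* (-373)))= -16 /3357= -0.00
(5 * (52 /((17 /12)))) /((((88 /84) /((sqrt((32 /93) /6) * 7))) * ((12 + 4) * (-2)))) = -9555 * sqrt(31) /5797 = -9.18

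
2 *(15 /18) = 5 /3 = 1.67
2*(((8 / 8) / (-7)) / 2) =-1 / 7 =-0.14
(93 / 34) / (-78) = -31 / 884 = -0.04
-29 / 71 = -0.41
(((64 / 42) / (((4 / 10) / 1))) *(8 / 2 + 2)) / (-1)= -160 / 7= -22.86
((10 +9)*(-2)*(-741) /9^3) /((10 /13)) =61009 /1215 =50.21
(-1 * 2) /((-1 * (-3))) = -2 /3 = -0.67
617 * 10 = 6170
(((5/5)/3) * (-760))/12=-190/9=-21.11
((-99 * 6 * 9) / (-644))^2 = 7144929 / 103684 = 68.91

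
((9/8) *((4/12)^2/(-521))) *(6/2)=-3/4168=-0.00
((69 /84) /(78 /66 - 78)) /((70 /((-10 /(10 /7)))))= 253 /236600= 0.00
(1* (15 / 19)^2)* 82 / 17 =3.01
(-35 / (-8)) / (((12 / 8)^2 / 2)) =35 / 9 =3.89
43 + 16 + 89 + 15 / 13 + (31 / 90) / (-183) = 31934927 / 214110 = 149.15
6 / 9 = 2 / 3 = 0.67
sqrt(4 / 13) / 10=sqrt(13) / 65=0.06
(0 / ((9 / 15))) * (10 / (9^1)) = 0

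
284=284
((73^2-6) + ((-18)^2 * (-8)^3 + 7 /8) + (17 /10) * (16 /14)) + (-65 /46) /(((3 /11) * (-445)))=-276083440931 /1719480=-160562.17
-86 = -86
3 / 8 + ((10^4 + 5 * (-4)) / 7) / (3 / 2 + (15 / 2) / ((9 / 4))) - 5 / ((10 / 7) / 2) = 468281 / 1624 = 288.35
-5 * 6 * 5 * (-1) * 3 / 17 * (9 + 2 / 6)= 4200 / 17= 247.06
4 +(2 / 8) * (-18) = -1 / 2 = -0.50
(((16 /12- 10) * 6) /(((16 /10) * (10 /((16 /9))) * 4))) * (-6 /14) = 13 /21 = 0.62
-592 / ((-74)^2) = -4 / 37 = -0.11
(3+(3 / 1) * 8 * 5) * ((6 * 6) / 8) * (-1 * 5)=-5535 / 2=-2767.50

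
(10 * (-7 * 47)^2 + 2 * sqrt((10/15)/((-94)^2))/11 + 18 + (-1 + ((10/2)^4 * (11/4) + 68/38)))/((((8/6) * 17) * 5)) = sqrt(6)/175780 + 247185639/25840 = 9566.01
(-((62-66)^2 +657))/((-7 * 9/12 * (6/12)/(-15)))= -26920/7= -3845.71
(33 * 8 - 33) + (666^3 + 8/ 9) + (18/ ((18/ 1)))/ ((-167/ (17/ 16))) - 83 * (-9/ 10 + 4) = 35519890454843/ 120240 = 295408270.58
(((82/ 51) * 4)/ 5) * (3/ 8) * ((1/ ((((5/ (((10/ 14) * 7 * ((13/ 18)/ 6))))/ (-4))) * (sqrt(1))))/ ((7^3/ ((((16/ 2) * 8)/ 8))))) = -4264/ 787185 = -0.01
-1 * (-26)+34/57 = 1516/57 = 26.60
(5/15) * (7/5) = 7/15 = 0.47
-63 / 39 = -21 / 13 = -1.62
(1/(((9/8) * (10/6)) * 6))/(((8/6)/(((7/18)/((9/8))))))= 28/1215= 0.02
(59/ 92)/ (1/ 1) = 59/ 92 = 0.64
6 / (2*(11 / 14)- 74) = -14 / 169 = -0.08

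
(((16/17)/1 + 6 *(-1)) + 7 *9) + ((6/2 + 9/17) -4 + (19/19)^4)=994/17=58.47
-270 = -270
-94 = -94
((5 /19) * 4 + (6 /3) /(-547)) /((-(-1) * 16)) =5451 /83144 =0.07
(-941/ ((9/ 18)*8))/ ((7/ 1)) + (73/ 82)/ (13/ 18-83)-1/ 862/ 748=-9213342832305/ 274060104472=-33.62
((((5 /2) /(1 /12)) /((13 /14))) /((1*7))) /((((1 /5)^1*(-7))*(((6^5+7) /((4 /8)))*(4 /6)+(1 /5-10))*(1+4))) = -0.00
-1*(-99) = 99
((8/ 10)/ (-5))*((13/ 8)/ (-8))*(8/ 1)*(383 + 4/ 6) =14963/ 150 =99.75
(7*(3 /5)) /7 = 3 /5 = 0.60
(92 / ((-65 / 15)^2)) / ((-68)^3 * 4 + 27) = -828 / 212551469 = -0.00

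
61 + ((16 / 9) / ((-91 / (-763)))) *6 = 5867 / 39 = 150.44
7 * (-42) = -294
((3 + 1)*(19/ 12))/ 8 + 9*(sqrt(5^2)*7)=7579/ 24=315.79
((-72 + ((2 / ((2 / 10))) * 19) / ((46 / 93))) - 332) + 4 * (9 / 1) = 371 / 23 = 16.13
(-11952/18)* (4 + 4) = -5312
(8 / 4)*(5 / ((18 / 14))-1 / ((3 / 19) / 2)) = -158 / 9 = -17.56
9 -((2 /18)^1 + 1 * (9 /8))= 559 /72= 7.76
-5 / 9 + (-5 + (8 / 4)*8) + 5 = 139 / 9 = 15.44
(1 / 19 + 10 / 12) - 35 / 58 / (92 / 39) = 0.63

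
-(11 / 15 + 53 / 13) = -938 / 195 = -4.81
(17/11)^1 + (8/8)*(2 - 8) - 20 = -269/11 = -24.45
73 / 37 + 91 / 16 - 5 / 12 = 12865 / 1776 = 7.24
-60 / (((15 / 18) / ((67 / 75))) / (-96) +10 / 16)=-154368 / 1583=-97.52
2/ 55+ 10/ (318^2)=0.04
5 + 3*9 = 32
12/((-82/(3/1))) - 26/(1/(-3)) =3180/41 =77.56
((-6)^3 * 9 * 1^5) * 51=-99144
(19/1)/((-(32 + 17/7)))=-133/241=-0.55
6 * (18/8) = 27/2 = 13.50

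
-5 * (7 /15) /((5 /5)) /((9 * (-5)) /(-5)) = -7 /27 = -0.26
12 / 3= 4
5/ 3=1.67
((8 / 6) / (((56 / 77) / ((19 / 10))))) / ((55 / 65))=247 / 60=4.12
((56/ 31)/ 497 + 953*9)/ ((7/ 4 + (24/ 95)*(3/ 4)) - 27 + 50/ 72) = -16140677175/ 45853433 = -352.01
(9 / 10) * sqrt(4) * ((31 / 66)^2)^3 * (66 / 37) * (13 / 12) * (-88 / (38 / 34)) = -196138313501 / 66696197040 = -2.94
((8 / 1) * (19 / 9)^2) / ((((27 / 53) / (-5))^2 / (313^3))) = 6219019941710600 / 59049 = 105319648795.25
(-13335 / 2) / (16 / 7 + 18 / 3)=-804.70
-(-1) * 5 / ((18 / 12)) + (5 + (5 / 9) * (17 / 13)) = 1060 / 117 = 9.06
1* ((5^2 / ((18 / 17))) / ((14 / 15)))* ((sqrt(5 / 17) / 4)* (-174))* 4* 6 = -10875* sqrt(85) / 7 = -14323.22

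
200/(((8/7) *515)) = 35/103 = 0.34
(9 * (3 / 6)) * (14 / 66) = 21 / 22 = 0.95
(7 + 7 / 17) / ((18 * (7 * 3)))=1 / 51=0.02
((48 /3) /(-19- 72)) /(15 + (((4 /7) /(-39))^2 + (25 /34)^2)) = -15148224 /1338931981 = -0.01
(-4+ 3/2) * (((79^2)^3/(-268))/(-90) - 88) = -243085332961/9648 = -25195411.79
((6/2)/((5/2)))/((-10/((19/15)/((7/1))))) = -19/875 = -0.02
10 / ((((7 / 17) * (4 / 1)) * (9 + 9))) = 85 / 252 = 0.34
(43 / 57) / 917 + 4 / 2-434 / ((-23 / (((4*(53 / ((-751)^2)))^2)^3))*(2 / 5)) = 77421194981939703638546064500040126313523 / 38694681065499530213079355785767482010187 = 2.00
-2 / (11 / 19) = -38 / 11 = -3.45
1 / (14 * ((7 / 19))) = 19 / 98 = 0.19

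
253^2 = 64009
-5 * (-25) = 125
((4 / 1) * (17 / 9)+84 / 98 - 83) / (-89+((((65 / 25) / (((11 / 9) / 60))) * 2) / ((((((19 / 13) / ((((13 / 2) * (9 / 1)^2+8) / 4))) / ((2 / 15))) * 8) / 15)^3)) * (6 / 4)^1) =-2904349499392 / 178042481948013291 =-0.00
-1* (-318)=318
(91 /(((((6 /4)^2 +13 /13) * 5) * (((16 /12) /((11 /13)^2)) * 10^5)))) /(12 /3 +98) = 847 /2873000000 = 0.00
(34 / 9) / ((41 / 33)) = 374 / 123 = 3.04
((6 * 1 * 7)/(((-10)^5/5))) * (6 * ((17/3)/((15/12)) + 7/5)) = -1869/25000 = -0.07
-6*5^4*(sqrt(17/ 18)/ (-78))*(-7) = -4375*sqrt(34)/ 78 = -327.06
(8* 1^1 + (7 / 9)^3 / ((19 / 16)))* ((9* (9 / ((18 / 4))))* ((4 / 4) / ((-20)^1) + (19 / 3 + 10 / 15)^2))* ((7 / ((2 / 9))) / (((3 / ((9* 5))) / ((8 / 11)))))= 144904816 / 57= 2542189.75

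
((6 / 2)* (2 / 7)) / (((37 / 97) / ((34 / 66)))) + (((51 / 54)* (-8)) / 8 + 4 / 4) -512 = -26194171 / 51282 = -510.79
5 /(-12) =-5 /12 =-0.42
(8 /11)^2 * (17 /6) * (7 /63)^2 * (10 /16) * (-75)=-8500 /9801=-0.87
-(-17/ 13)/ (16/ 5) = 85/ 208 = 0.41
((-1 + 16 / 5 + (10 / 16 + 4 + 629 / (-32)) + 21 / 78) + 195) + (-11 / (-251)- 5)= 92659701 / 522080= 177.48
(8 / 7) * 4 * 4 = 128 / 7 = 18.29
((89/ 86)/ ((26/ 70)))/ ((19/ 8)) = 1.17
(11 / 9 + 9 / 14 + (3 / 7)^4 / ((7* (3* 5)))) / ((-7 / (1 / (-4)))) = 2821661 / 42353640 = 0.07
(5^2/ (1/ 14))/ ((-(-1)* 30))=35/ 3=11.67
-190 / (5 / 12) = -456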